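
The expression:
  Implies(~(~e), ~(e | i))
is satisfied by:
  {e: False}


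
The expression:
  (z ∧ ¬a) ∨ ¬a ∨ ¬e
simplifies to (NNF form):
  ¬a ∨ ¬e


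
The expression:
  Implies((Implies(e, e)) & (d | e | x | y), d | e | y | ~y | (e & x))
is always true.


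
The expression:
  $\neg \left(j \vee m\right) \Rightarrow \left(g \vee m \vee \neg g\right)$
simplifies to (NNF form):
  $\text{True}$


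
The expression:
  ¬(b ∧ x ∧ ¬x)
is always true.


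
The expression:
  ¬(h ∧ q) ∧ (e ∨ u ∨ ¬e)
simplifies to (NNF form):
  ¬h ∨ ¬q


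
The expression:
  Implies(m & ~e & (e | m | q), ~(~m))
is always true.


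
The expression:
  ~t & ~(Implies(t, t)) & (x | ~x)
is never true.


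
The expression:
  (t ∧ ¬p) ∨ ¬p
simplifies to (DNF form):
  ¬p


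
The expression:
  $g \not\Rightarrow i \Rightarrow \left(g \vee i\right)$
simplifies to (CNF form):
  $\text{True}$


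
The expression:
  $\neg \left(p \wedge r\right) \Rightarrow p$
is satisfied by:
  {p: True}


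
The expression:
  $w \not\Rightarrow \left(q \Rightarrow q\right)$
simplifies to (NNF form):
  $\text{False}$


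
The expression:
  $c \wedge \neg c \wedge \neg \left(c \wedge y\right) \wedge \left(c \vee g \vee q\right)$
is never true.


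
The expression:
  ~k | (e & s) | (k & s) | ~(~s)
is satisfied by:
  {s: True, k: False}
  {k: False, s: False}
  {k: True, s: True}


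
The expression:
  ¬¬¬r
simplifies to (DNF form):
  ¬r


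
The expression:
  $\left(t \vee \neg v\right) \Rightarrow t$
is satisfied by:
  {t: True, v: True}
  {t: True, v: False}
  {v: True, t: False}


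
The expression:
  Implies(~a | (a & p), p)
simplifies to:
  a | p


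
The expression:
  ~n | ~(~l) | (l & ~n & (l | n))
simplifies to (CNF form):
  l | ~n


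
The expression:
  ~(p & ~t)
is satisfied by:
  {t: True, p: False}
  {p: False, t: False}
  {p: True, t: True}


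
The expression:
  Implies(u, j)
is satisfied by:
  {j: True, u: False}
  {u: False, j: False}
  {u: True, j: True}


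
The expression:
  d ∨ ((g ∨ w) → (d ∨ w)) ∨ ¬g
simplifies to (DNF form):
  d ∨ w ∨ ¬g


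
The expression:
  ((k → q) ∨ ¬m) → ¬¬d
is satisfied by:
  {d: True, m: True, k: True, q: False}
  {d: True, m: True, k: False, q: False}
  {d: True, k: True, q: False, m: False}
  {d: True, k: False, q: False, m: False}
  {d: True, m: True, q: True, k: True}
  {d: True, m: True, q: True, k: False}
  {d: True, q: True, k: True, m: False}
  {d: True, q: True, k: False, m: False}
  {m: True, q: False, k: True, d: False}


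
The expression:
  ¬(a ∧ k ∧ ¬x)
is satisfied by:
  {x: True, k: False, a: False}
  {k: False, a: False, x: False}
  {x: True, a: True, k: False}
  {a: True, k: False, x: False}
  {x: True, k: True, a: False}
  {k: True, x: False, a: False}
  {x: True, a: True, k: True}


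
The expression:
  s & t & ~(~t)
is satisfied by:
  {t: True, s: True}


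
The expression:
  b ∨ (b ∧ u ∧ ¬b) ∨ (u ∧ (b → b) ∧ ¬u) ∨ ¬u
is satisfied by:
  {b: True, u: False}
  {u: False, b: False}
  {u: True, b: True}


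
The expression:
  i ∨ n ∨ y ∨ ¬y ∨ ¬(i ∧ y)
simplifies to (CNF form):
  True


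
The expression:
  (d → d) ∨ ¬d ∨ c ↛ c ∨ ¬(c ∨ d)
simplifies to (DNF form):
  True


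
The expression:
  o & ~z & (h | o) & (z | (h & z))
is never true.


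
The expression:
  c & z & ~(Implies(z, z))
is never true.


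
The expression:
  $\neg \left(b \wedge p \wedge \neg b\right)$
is always true.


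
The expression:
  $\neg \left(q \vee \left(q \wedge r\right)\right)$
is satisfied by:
  {q: False}


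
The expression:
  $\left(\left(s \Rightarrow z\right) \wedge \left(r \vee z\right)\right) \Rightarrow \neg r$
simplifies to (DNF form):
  $\left(s \wedge \neg z\right) \vee \neg r$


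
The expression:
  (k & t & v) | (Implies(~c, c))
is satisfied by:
  {c: True, v: True, t: True, k: True}
  {c: True, v: True, t: True, k: False}
  {c: True, v: True, k: True, t: False}
  {c: True, v: True, k: False, t: False}
  {c: True, t: True, k: True, v: False}
  {c: True, t: True, k: False, v: False}
  {c: True, t: False, k: True, v: False}
  {c: True, t: False, k: False, v: False}
  {v: True, t: True, k: True, c: False}


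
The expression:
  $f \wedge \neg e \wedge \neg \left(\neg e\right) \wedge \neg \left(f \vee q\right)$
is never true.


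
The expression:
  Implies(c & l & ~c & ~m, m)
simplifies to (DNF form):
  True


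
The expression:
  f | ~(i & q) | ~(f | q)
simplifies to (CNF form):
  f | ~i | ~q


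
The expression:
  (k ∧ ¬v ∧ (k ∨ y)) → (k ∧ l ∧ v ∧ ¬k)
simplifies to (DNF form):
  v ∨ ¬k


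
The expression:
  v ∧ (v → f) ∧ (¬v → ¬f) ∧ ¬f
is never true.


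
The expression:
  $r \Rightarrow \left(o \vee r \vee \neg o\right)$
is always true.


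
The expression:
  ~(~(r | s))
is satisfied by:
  {r: True, s: True}
  {r: True, s: False}
  {s: True, r: False}


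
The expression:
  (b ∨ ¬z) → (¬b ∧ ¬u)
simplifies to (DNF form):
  (z ∧ ¬b) ∨ (¬b ∧ ¬u)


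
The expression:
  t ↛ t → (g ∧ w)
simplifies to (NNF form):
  True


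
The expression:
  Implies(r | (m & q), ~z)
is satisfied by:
  {q: False, m: False, z: False, r: False}
  {m: True, r: False, q: False, z: False}
  {q: True, r: False, m: False, z: False}
  {m: True, q: True, r: False, z: False}
  {r: True, q: False, m: False, z: False}
  {r: True, m: True, q: False, z: False}
  {r: True, q: True, m: False, z: False}
  {r: True, m: True, q: True, z: False}
  {z: True, r: False, q: False, m: False}
  {z: True, m: True, r: False, q: False}
  {z: True, q: True, r: False, m: False}


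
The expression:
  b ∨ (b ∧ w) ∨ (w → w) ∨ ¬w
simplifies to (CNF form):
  True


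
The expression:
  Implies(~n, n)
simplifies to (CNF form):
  n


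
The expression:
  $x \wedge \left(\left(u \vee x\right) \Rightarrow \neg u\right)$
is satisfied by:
  {x: True, u: False}


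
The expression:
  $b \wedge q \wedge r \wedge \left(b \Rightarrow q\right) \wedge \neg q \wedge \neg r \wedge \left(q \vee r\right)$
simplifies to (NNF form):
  $\text{False}$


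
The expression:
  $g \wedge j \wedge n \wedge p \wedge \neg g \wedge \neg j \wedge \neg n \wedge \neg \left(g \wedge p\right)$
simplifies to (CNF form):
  $\text{False}$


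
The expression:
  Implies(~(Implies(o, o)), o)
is always true.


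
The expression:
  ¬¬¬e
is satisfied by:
  {e: False}


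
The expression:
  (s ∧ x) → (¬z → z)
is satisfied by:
  {z: True, s: False, x: False}
  {s: False, x: False, z: False}
  {x: True, z: True, s: False}
  {x: True, s: False, z: False}
  {z: True, s: True, x: False}
  {s: True, z: False, x: False}
  {x: True, s: True, z: True}


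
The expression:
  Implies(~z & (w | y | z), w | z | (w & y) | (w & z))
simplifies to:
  w | z | ~y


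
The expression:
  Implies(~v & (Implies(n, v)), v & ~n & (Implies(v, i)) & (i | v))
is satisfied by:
  {n: True, v: True}
  {n: True, v: False}
  {v: True, n: False}


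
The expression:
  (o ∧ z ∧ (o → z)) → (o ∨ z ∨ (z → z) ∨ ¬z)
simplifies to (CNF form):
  True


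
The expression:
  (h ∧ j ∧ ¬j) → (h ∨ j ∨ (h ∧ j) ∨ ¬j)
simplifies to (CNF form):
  True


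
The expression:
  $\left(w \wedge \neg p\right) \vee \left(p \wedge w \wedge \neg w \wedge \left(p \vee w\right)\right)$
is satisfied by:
  {w: True, p: False}


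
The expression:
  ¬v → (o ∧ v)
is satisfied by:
  {v: True}


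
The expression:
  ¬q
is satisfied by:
  {q: False}


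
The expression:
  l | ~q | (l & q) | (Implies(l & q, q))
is always true.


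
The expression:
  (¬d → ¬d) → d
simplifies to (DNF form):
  d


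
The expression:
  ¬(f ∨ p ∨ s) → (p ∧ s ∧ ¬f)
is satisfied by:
  {p: True, s: True, f: True}
  {p: True, s: True, f: False}
  {p: True, f: True, s: False}
  {p: True, f: False, s: False}
  {s: True, f: True, p: False}
  {s: True, f: False, p: False}
  {f: True, s: False, p: False}


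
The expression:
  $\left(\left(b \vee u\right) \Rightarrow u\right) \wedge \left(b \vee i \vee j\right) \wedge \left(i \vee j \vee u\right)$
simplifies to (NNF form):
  $\left(b \wedge u\right) \vee \left(i \wedge \neg b\right) \vee \left(j \wedge \neg b\right)$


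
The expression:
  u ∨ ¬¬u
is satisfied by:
  {u: True}


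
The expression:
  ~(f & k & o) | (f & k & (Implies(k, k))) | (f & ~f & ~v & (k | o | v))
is always true.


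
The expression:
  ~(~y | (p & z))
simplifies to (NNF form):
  y & (~p | ~z)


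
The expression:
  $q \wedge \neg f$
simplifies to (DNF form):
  $q \wedge \neg f$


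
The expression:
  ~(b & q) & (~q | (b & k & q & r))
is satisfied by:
  {q: False}


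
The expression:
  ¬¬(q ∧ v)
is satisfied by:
  {q: True, v: True}


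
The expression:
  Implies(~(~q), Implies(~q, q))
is always true.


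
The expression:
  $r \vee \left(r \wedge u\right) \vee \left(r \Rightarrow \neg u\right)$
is always true.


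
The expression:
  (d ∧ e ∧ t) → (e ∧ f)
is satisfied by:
  {f: True, e: False, t: False, d: False}
  {f: False, e: False, t: False, d: False}
  {d: True, f: True, e: False, t: False}
  {d: True, f: False, e: False, t: False}
  {t: True, f: True, e: False, d: False}
  {t: True, f: False, e: False, d: False}
  {d: True, t: True, f: True, e: False}
  {d: True, t: True, f: False, e: False}
  {e: True, f: True, d: False, t: False}
  {e: True, f: False, d: False, t: False}
  {d: True, e: True, f: True, t: False}
  {d: True, e: True, f: False, t: False}
  {t: True, e: True, f: True, d: False}
  {t: True, e: True, f: False, d: False}
  {t: True, e: True, d: True, f: True}


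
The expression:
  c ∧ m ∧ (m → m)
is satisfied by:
  {c: True, m: True}


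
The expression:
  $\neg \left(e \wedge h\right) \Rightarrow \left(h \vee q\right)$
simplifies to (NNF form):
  $h \vee q$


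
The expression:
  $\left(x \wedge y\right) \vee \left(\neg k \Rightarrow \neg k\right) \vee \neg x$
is always true.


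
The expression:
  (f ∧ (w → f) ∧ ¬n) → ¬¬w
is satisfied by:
  {n: True, w: True, f: False}
  {n: True, w: False, f: False}
  {w: True, n: False, f: False}
  {n: False, w: False, f: False}
  {f: True, n: True, w: True}
  {f: True, n: True, w: False}
  {f: True, w: True, n: False}


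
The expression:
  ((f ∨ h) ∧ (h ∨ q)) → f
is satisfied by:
  {f: True, h: False}
  {h: False, f: False}
  {h: True, f: True}


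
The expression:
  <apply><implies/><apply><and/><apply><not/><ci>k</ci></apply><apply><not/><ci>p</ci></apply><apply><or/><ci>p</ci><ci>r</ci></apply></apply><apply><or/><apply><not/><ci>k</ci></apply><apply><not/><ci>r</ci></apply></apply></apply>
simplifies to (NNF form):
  <true/>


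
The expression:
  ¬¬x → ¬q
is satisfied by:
  {q: False, x: False}
  {x: True, q: False}
  {q: True, x: False}


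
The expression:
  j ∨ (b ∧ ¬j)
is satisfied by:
  {b: True, j: True}
  {b: True, j: False}
  {j: True, b: False}


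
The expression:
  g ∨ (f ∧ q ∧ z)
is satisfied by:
  {q: True, g: True, z: True, f: True}
  {q: True, g: True, z: True, f: False}
  {q: True, g: True, f: True, z: False}
  {q: True, g: True, f: False, z: False}
  {g: True, z: True, f: True, q: False}
  {g: True, z: True, f: False, q: False}
  {g: True, z: False, f: True, q: False}
  {g: True, z: False, f: False, q: False}
  {q: True, z: True, f: True, g: False}


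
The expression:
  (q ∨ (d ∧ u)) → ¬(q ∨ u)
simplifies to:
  ¬q ∧ (¬d ∨ ¬u)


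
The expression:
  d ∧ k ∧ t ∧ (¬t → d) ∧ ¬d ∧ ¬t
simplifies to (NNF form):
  False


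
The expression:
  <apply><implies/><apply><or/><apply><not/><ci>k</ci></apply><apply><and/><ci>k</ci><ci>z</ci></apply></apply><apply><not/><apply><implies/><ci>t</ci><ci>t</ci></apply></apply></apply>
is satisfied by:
  {k: True, z: False}


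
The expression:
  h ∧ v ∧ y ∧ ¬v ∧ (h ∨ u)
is never true.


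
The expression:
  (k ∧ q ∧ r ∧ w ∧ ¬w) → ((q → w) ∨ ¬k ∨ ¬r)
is always true.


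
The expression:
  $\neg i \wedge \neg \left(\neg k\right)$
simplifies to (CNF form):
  $k \wedge \neg i$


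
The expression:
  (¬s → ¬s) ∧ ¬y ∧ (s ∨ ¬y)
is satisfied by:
  {y: False}


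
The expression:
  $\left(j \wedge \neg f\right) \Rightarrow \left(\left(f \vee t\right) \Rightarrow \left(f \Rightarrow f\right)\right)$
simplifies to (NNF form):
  $\text{True}$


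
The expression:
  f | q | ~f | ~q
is always true.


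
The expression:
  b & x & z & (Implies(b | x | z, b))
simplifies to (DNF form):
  b & x & z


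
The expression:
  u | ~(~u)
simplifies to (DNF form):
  u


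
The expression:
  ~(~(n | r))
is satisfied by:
  {r: True, n: True}
  {r: True, n: False}
  {n: True, r: False}


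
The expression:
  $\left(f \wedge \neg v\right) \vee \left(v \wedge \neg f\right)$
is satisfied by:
  {v: True, f: False}
  {f: True, v: False}


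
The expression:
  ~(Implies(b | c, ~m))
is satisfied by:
  {b: True, c: True, m: True}
  {b: True, m: True, c: False}
  {c: True, m: True, b: False}


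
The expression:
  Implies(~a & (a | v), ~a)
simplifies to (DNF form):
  True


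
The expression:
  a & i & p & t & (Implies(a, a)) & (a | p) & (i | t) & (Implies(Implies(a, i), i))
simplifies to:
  a & i & p & t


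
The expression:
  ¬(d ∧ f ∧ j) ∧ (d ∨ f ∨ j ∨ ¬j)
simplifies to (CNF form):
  ¬d ∨ ¬f ∨ ¬j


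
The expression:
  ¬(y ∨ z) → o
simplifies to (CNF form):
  o ∨ y ∨ z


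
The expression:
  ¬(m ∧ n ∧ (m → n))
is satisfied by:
  {m: False, n: False}
  {n: True, m: False}
  {m: True, n: False}


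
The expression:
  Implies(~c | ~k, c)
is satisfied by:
  {c: True}


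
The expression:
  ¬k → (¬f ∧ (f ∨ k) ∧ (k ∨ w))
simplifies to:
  k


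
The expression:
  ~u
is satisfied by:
  {u: False}


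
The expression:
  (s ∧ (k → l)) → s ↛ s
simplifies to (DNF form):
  (k ∧ ¬l) ∨ ¬s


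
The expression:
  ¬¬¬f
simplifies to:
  ¬f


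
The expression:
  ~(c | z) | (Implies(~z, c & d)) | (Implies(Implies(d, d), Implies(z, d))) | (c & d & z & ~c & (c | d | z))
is always true.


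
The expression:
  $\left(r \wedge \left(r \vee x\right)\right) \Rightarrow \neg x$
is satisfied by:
  {x: False, r: False}
  {r: True, x: False}
  {x: True, r: False}


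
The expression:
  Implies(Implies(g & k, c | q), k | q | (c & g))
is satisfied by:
  {k: True, q: True, g: True, c: True}
  {k: True, q: True, g: True, c: False}
  {k: True, q: True, c: True, g: False}
  {k: True, q: True, c: False, g: False}
  {k: True, g: True, c: True, q: False}
  {k: True, g: True, c: False, q: False}
  {k: True, g: False, c: True, q: False}
  {k: True, g: False, c: False, q: False}
  {q: True, g: True, c: True, k: False}
  {q: True, g: True, c: False, k: False}
  {q: True, c: True, g: False, k: False}
  {q: True, c: False, g: False, k: False}
  {g: True, c: True, q: False, k: False}


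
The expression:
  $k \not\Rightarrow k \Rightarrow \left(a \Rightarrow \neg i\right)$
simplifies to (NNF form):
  $\text{True}$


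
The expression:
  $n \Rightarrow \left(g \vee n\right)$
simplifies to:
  $\text{True}$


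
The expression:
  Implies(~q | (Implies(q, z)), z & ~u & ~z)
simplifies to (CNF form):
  q & ~z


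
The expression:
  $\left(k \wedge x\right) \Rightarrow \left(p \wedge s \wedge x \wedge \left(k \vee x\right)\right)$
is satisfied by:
  {s: True, p: True, k: False, x: False}
  {s: True, p: False, k: False, x: False}
  {p: True, s: False, k: False, x: False}
  {s: False, p: False, k: False, x: False}
  {s: True, x: True, p: True, k: False}
  {s: True, x: True, p: False, k: False}
  {x: True, p: True, s: False, k: False}
  {x: True, s: False, p: False, k: False}
  {s: True, k: True, p: True, x: False}
  {s: True, k: True, p: False, x: False}
  {k: True, p: True, s: False, x: False}
  {k: True, s: False, p: False, x: False}
  {s: True, x: True, k: True, p: True}


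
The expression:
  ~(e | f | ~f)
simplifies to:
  False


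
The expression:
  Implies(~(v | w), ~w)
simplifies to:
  True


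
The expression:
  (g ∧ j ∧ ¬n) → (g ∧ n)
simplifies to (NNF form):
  n ∨ ¬g ∨ ¬j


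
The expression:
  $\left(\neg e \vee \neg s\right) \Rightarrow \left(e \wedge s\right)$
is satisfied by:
  {e: True, s: True}


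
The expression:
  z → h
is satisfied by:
  {h: True, z: False}
  {z: False, h: False}
  {z: True, h: True}


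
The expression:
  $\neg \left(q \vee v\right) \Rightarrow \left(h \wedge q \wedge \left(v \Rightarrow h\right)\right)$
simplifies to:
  $q \vee v$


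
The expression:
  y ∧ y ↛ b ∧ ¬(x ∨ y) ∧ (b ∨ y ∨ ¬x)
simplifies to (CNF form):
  False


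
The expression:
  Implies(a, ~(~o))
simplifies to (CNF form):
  o | ~a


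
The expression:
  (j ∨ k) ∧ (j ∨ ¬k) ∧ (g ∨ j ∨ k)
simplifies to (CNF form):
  j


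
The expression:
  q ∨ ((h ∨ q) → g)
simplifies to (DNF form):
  g ∨ q ∨ ¬h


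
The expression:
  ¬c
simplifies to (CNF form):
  ¬c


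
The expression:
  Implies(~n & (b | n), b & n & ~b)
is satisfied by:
  {n: True, b: False}
  {b: False, n: False}
  {b: True, n: True}


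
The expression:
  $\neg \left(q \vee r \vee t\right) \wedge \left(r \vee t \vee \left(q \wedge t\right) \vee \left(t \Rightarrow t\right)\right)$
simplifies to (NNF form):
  $\neg q \wedge \neg r \wedge \neg t$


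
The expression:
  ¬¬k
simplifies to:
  k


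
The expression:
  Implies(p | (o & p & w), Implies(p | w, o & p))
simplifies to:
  o | ~p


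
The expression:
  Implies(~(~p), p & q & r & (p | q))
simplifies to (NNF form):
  ~p | (q & r)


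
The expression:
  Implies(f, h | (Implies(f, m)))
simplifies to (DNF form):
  h | m | ~f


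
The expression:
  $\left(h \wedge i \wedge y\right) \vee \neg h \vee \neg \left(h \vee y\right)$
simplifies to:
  $\left(i \wedge y\right) \vee \neg h$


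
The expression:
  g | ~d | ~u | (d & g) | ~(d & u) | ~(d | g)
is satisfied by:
  {g: True, u: False, d: False}
  {u: False, d: False, g: False}
  {d: True, g: True, u: False}
  {d: True, u: False, g: False}
  {g: True, u: True, d: False}
  {u: True, g: False, d: False}
  {d: True, u: True, g: True}


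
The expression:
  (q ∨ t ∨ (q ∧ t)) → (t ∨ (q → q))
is always true.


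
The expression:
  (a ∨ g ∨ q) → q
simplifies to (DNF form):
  q ∨ (¬a ∧ ¬g)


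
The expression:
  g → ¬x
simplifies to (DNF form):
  ¬g ∨ ¬x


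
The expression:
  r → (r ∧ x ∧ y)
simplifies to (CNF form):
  (x ∨ ¬r) ∧ (y ∨ ¬r)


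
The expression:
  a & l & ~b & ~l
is never true.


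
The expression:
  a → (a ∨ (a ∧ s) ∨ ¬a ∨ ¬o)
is always true.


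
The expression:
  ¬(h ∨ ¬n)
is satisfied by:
  {n: True, h: False}


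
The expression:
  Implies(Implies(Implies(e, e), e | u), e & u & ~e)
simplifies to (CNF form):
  ~e & ~u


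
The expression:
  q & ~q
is never true.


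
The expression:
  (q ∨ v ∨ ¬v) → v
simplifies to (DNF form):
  v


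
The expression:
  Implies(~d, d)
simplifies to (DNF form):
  d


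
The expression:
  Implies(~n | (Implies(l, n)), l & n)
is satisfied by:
  {n: True, l: True}


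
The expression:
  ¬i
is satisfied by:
  {i: False}


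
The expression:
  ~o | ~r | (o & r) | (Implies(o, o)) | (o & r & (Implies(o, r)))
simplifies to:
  True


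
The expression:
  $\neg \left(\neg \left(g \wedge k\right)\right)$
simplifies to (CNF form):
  $g \wedge k$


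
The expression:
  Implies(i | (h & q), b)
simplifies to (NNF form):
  b | (~h & ~i) | (~i & ~q)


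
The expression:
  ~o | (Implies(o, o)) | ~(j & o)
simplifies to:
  True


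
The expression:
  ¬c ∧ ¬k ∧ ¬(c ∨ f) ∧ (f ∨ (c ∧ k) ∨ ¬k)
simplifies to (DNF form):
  ¬c ∧ ¬f ∧ ¬k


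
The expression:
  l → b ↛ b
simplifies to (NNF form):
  ¬l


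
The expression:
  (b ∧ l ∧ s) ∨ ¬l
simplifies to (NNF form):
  (b ∧ s) ∨ ¬l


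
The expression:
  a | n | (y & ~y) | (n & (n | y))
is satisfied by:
  {n: True, a: True}
  {n: True, a: False}
  {a: True, n: False}


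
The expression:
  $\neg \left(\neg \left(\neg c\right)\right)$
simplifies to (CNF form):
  $\neg c$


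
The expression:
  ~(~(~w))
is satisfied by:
  {w: False}


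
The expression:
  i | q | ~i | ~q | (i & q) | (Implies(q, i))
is always true.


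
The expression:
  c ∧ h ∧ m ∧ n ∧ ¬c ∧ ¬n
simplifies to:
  False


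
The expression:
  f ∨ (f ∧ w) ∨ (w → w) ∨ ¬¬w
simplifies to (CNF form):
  True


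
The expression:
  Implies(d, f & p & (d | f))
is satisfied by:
  {p: True, f: True, d: False}
  {p: True, f: False, d: False}
  {f: True, p: False, d: False}
  {p: False, f: False, d: False}
  {d: True, p: True, f: True}


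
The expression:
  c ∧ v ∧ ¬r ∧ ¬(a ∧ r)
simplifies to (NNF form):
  c ∧ v ∧ ¬r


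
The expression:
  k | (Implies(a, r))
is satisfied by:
  {r: True, k: True, a: False}
  {r: True, k: False, a: False}
  {k: True, r: False, a: False}
  {r: False, k: False, a: False}
  {r: True, a: True, k: True}
  {r: True, a: True, k: False}
  {a: True, k: True, r: False}


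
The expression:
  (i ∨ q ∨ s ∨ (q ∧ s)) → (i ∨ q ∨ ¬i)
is always true.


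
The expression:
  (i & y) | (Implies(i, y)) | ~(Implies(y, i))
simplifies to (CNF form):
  y | ~i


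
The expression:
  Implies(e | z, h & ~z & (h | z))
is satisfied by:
  {h: True, z: False, e: False}
  {z: False, e: False, h: False}
  {h: True, e: True, z: False}


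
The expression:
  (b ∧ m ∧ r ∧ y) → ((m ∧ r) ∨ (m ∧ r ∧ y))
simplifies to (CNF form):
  True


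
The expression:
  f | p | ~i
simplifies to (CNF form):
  f | p | ~i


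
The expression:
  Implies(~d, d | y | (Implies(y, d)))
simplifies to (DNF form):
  True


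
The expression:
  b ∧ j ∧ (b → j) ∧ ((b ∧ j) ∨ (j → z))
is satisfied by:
  {j: True, b: True}


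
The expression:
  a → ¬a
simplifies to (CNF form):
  ¬a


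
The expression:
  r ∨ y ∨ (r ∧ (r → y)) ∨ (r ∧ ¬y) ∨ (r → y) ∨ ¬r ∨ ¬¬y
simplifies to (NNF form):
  True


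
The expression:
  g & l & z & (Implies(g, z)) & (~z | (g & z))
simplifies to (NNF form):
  g & l & z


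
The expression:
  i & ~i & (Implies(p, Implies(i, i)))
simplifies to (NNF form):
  False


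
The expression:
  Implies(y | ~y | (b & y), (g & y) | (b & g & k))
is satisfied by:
  {y: True, k: True, b: True, g: True}
  {y: True, k: True, g: True, b: False}
  {y: True, b: True, g: True, k: False}
  {y: True, g: True, b: False, k: False}
  {k: True, b: True, g: True, y: False}


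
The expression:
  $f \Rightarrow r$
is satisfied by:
  {r: True, f: False}
  {f: False, r: False}
  {f: True, r: True}


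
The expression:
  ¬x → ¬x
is always true.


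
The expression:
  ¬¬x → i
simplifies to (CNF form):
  i ∨ ¬x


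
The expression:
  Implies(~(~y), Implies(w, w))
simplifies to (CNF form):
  True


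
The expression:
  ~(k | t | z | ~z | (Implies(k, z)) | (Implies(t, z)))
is never true.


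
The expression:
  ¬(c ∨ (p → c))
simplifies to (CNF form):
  p ∧ ¬c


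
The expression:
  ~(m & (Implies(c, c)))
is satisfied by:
  {m: False}


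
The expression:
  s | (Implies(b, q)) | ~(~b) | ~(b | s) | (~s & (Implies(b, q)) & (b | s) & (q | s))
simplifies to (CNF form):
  True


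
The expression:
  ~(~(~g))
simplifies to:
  ~g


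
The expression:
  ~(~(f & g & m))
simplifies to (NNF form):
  f & g & m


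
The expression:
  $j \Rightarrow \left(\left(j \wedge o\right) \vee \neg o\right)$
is always true.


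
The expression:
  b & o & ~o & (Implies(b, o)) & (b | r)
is never true.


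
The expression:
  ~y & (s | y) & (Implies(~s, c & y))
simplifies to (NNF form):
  s & ~y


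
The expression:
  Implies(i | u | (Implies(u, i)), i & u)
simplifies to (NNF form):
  i & u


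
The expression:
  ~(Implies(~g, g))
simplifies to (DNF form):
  ~g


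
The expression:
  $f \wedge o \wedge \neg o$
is never true.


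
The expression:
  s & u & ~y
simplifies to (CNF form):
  s & u & ~y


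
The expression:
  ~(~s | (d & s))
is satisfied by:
  {s: True, d: False}


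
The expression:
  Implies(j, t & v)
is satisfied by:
  {v: True, t: True, j: False}
  {v: True, t: False, j: False}
  {t: True, v: False, j: False}
  {v: False, t: False, j: False}
  {j: True, v: True, t: True}


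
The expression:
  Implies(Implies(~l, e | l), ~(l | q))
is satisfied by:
  {e: False, l: False, q: False}
  {q: True, e: False, l: False}
  {e: True, q: False, l: False}


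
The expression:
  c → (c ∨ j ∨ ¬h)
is always true.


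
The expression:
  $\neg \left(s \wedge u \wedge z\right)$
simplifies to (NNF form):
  $\neg s \vee \neg u \vee \neg z$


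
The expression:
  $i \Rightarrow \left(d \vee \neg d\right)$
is always true.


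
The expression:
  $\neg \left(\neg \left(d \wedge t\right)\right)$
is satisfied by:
  {t: True, d: True}


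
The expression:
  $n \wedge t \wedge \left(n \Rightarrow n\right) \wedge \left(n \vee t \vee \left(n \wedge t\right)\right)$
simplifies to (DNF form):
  $n \wedge t$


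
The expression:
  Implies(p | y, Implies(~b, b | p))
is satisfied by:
  {b: True, p: True, y: False}
  {b: True, p: False, y: False}
  {p: True, b: False, y: False}
  {b: False, p: False, y: False}
  {b: True, y: True, p: True}
  {b: True, y: True, p: False}
  {y: True, p: True, b: False}


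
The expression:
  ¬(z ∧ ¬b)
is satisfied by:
  {b: True, z: False}
  {z: False, b: False}
  {z: True, b: True}


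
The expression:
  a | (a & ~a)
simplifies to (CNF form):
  a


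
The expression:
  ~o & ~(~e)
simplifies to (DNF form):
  e & ~o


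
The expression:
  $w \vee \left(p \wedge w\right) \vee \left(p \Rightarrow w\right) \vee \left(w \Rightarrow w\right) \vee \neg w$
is always true.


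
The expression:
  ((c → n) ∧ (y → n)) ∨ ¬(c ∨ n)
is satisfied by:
  {n: True, c: False}
  {c: False, n: False}
  {c: True, n: True}


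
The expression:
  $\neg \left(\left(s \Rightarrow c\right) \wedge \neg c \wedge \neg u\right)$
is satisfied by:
  {u: True, c: True, s: True}
  {u: True, c: True, s: False}
  {u: True, s: True, c: False}
  {u: True, s: False, c: False}
  {c: True, s: True, u: False}
  {c: True, s: False, u: False}
  {s: True, c: False, u: False}


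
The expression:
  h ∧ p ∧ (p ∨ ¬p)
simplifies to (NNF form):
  h ∧ p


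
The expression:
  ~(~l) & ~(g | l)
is never true.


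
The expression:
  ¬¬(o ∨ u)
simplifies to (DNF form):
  o ∨ u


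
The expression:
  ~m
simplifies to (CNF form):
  ~m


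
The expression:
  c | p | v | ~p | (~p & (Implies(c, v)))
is always true.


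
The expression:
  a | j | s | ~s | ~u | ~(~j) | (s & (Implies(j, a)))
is always true.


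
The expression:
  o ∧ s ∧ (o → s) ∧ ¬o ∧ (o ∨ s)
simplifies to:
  False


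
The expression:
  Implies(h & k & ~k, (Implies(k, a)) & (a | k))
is always true.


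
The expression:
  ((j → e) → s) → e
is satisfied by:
  {e: True, j: False, s: False}
  {e: True, s: True, j: False}
  {e: True, j: True, s: False}
  {e: True, s: True, j: True}
  {s: False, j: False, e: False}


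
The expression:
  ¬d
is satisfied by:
  {d: False}


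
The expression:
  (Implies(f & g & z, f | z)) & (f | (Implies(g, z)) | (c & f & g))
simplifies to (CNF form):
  f | z | ~g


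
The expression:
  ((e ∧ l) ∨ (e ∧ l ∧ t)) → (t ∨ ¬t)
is always true.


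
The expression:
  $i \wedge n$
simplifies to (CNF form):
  $i \wedge n$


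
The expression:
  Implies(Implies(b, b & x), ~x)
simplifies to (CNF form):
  ~x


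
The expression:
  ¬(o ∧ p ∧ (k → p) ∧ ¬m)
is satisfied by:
  {m: True, p: False, o: False}
  {p: False, o: False, m: False}
  {o: True, m: True, p: False}
  {o: True, p: False, m: False}
  {m: True, p: True, o: False}
  {p: True, m: False, o: False}
  {o: True, p: True, m: True}


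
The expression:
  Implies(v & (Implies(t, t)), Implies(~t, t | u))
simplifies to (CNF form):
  t | u | ~v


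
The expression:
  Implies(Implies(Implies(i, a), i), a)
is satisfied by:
  {a: True, i: False}
  {i: False, a: False}
  {i: True, a: True}


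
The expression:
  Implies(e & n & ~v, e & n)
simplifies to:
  True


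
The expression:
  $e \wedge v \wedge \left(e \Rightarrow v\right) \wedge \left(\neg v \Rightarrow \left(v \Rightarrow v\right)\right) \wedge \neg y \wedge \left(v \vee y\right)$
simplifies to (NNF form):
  $e \wedge v \wedge \neg y$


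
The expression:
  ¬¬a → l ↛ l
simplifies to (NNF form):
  ¬a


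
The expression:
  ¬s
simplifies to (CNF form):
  ¬s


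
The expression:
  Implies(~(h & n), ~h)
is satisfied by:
  {n: True, h: False}
  {h: False, n: False}
  {h: True, n: True}


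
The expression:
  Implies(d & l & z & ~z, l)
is always true.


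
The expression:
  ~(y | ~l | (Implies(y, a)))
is never true.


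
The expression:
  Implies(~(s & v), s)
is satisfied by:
  {s: True}


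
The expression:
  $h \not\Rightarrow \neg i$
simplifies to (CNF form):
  $h \wedge i$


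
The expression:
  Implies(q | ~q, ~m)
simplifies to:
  ~m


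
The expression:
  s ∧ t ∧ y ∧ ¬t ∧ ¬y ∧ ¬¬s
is never true.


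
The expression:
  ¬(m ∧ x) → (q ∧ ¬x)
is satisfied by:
  {q: True, m: True, x: False}
  {q: True, x: False, m: False}
  {q: True, m: True, x: True}
  {m: True, x: True, q: False}


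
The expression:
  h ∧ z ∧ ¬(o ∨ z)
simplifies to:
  False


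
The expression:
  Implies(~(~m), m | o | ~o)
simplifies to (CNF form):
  True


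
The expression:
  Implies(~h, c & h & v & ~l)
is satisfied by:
  {h: True}


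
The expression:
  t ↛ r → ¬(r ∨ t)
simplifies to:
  r ∨ ¬t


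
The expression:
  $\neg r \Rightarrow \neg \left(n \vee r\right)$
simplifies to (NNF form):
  $r \vee \neg n$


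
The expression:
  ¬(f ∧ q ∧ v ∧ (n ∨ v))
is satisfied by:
  {v: False, q: False, f: False}
  {f: True, v: False, q: False}
  {q: True, v: False, f: False}
  {f: True, q: True, v: False}
  {v: True, f: False, q: False}
  {f: True, v: True, q: False}
  {q: True, v: True, f: False}


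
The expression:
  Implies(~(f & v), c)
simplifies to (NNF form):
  c | (f & v)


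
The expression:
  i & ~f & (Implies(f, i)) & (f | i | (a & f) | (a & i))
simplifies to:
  i & ~f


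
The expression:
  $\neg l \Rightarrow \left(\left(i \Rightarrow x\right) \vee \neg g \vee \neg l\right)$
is always true.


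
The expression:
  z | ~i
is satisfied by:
  {z: True, i: False}
  {i: False, z: False}
  {i: True, z: True}


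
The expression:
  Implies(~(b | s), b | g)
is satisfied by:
  {b: True, g: True, s: True}
  {b: True, g: True, s: False}
  {b: True, s: True, g: False}
  {b: True, s: False, g: False}
  {g: True, s: True, b: False}
  {g: True, s: False, b: False}
  {s: True, g: False, b: False}


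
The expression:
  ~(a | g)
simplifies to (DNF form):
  ~a & ~g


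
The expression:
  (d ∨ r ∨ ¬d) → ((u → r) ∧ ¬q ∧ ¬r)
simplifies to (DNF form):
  ¬q ∧ ¬r ∧ ¬u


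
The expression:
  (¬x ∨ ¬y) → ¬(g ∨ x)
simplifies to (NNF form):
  (x ∧ y) ∨ (¬g ∧ ¬x)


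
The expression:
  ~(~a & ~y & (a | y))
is always true.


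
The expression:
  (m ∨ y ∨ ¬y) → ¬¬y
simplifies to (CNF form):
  y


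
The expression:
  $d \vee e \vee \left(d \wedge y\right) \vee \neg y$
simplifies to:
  $d \vee e \vee \neg y$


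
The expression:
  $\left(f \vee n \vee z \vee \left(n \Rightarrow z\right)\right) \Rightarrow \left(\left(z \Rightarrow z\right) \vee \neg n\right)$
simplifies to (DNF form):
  $\text{True}$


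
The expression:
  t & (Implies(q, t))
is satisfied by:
  {t: True}


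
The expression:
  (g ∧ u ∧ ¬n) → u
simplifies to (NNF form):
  True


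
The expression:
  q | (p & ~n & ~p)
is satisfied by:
  {q: True}


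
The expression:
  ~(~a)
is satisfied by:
  {a: True}


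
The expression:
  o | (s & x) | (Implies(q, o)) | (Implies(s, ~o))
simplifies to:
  True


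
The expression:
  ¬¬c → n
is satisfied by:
  {n: True, c: False}
  {c: False, n: False}
  {c: True, n: True}


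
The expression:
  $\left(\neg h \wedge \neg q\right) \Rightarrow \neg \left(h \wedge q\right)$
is always true.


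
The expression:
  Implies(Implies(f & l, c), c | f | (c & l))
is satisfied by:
  {c: True, f: True}
  {c: True, f: False}
  {f: True, c: False}


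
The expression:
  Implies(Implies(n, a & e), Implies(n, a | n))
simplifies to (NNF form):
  True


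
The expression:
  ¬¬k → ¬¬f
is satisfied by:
  {f: True, k: False}
  {k: False, f: False}
  {k: True, f: True}


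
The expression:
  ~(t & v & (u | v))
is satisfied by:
  {v: False, t: False}
  {t: True, v: False}
  {v: True, t: False}


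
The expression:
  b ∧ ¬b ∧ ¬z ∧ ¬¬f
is never true.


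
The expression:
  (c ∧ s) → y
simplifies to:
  y ∨ ¬c ∨ ¬s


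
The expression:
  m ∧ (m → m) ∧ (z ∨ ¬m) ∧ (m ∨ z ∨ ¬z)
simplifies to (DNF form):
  m ∧ z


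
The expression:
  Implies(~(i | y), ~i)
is always true.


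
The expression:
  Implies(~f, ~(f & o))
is always true.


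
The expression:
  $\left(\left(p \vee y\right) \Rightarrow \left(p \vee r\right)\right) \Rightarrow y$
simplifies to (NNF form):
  $y$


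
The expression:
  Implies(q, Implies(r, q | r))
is always true.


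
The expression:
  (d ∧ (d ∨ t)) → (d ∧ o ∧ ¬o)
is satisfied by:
  {d: False}


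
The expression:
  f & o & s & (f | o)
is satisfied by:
  {f: True, s: True, o: True}


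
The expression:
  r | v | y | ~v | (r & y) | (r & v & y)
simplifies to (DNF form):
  True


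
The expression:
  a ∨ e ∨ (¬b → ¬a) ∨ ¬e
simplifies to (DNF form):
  True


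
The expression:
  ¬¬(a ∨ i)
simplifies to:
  a ∨ i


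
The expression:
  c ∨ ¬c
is always true.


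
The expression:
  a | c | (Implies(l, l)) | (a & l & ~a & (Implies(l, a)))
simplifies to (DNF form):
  True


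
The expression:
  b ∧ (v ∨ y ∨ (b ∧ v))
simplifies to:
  b ∧ (v ∨ y)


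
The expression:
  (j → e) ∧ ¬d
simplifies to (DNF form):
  (e ∧ ¬d) ∨ (¬d ∧ ¬j)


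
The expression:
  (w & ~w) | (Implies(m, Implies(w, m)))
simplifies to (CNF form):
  True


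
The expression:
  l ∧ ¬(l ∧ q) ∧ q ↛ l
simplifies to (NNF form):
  False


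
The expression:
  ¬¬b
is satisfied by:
  {b: True}


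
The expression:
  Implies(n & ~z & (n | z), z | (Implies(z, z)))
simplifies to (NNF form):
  True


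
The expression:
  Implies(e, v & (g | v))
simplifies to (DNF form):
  v | ~e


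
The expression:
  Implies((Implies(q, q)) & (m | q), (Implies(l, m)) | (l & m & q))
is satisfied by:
  {m: True, l: False, q: False}
  {l: False, q: False, m: False}
  {m: True, q: True, l: False}
  {q: True, l: False, m: False}
  {m: True, l: True, q: False}
  {l: True, m: False, q: False}
  {m: True, q: True, l: True}


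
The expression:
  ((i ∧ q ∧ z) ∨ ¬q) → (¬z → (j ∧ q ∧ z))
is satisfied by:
  {q: True, z: True}
  {q: True, z: False}
  {z: True, q: False}


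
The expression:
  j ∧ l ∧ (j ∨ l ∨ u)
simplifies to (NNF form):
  j ∧ l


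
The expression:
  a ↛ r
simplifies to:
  a ∧ ¬r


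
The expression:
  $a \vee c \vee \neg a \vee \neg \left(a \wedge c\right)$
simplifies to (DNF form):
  $\text{True}$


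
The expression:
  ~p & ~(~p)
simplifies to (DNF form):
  False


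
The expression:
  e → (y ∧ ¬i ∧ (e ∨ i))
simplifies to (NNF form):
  (y ∧ ¬i) ∨ ¬e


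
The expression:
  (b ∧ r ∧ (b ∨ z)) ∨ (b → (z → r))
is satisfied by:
  {r: True, z: False, b: False}
  {z: False, b: False, r: False}
  {r: True, b: True, z: False}
  {b: True, z: False, r: False}
  {r: True, z: True, b: False}
  {z: True, r: False, b: False}
  {r: True, b: True, z: True}


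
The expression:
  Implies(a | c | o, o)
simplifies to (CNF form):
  (o | ~a) & (o | ~c)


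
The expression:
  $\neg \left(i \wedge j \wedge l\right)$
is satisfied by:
  {l: False, i: False, j: False}
  {j: True, l: False, i: False}
  {i: True, l: False, j: False}
  {j: True, i: True, l: False}
  {l: True, j: False, i: False}
  {j: True, l: True, i: False}
  {i: True, l: True, j: False}


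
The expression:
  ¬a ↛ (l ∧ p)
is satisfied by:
  {l: False, a: False, p: False}
  {p: True, l: False, a: False}
  {l: True, p: False, a: False}


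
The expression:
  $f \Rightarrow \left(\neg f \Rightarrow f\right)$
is always true.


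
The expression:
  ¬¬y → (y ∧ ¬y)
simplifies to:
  ¬y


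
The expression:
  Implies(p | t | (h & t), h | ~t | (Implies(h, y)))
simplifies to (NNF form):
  True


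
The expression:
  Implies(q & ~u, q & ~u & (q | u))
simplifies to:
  True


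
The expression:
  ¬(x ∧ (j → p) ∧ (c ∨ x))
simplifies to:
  (j ∧ ¬p) ∨ ¬x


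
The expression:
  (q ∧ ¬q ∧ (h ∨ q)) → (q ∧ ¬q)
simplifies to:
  True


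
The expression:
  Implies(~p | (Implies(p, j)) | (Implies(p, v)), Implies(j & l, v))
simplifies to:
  v | ~j | ~l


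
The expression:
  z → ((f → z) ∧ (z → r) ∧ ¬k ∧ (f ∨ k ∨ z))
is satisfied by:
  {r: True, k: False, z: False}
  {k: False, z: False, r: False}
  {r: True, k: True, z: False}
  {k: True, r: False, z: False}
  {z: True, r: True, k: False}


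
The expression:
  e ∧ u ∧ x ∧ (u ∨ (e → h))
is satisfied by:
  {e: True, x: True, u: True}


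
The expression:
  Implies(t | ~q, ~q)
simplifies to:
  ~q | ~t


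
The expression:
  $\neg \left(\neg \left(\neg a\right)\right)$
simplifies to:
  $\neg a$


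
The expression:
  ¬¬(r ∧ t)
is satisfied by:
  {t: True, r: True}
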